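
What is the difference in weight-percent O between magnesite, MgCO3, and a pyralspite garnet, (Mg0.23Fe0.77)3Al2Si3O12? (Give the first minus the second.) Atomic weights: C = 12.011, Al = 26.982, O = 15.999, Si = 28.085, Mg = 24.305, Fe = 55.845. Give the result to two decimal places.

M(MgCO3) = 84.313 g/mol, so wt% O = 47.997/84.313 × 100 = 56.93%.
M((Mg0.23Fe0.77)3Al2Si3O12) = 475.979 g/mol, so wt% O = 191.988/475.979 × 100 = 40.34%.
56.93 − 40.34 = 16.59 pp.

16.59 percentage points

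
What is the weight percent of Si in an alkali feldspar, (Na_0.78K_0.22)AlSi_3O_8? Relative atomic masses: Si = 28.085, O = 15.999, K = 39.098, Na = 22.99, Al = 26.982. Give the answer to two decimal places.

31.70 weight percent

M((Na_0.78K_0.22)AlSi_3O_8) = 265.763 g/mol.
Si contributes 3 × 28.085 = 84.255 g per mole.
84.255/265.763 = 0.3170 → 31.70%.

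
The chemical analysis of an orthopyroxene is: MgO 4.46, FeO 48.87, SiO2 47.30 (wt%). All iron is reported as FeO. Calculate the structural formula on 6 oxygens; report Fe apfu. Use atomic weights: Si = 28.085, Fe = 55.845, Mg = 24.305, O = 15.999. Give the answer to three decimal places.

1.725 Fe apfu

MgO: 4.46/40.304 = 0.11066 mol → 0.11066 mol Mg, 0.11066 mol O.
FeO: 48.87/71.844 = 0.68022 mol → 0.68022 mol Fe, 0.68022 mol O.
SiO2: 47.30/60.083 = 0.78724 mol → 0.78724 mol Si, 1.57448 mol O.
Total oxygen = 2.36536 mol. Normalization factor = 6/2.36536 = 2.53661.
Fe per 6 O = 0.68022 × 2.53661 = 1.725.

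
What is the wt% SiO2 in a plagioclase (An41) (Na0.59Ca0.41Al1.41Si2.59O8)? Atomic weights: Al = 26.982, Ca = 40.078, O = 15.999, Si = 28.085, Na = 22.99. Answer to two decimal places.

Molar mass of Na0.59Ca0.41Al1.41Si2.59O8 = 0.59·22.99 + 0.41·40.078 + 1.41·26.982 + 2.59·28.085 + 8·15.999 = 268.773 g/mol.
Each formula unit contains 2.59 Si, equivalent to 2.59/1 = 2.5900 mol SiO2.
M(SiO2) = 1×28.085 + 2×15.999 = 60.083 g/mol.
Mass of SiO2 per formula unit = 2.5900 × 60.083 = 155.615 g.
SiO2 wt% = 155.615 / 268.773 × 100 = 57.90%.

57.90 wt%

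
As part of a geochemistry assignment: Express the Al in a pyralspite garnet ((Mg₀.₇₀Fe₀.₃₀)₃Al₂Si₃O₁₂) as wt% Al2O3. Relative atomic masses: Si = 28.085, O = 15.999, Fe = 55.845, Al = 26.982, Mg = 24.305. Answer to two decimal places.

Molar mass of (Mg₀.₇₀Fe₀.₃₀)₃Al₂Si₃O₁₂ = 2.10*24.305 + 0.90*55.845 + 2*26.982 + 3*28.085 + 12*15.999 = 431.508 g/mol.
Each formula unit contains 2 Al, equivalent to 2/2 = 1.0000 mol Al2O3.
M(Al2O3) = 2×26.982 + 3×15.999 = 101.961 g/mol.
Mass of Al2O3 per formula unit = 1.0000 × 101.961 = 101.961 g.
Al2O3 wt% = 101.961 / 431.508 × 100 = 23.63%.

23.63 wt%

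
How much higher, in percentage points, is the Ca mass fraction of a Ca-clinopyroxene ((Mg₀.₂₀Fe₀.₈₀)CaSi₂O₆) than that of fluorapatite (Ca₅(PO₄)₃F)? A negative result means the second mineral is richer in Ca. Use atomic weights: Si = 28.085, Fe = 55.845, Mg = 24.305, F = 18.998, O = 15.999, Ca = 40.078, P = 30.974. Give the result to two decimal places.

-23.16 percentage points

M((Mg₀.₂₀Fe₀.₈₀)CaSi₂O₆) = 241.779 g/mol, so wt% Ca = 40.078/241.779 × 100 = 16.58%.
M(Ca₅(PO₄)₃F) = 504.298 g/mol, so wt% Ca = 200.390/504.298 × 100 = 39.74%.
16.58 − 39.74 = -23.16 pp.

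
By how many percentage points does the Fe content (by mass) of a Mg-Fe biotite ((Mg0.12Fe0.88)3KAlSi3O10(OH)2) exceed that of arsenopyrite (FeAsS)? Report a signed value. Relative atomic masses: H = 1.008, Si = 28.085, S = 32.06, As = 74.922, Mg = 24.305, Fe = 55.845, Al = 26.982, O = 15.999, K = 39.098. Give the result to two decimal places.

-4.84 percentage points

Fe in (Mg0.12Fe0.88)3KAlSi3O10(OH)2: molar mass 500.520 g/mol; 2.64×55.845 = 147.431 g → 29.46 wt%.
Fe in FeAsS: molar mass 162.827 g/mol; 1×55.845 = 55.845 g → 34.30 wt%.
Difference = 29.46 − 34.30 = -4.84 percentage points.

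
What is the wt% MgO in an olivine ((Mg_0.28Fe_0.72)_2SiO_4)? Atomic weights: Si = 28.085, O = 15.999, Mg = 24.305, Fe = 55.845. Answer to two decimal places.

12.13 wt%

Molar mass of (Mg_0.28Fe_0.72)_2SiO_4 = 0.56·24.305 + 1.44·55.845 + 1·28.085 + 4·15.999 = 186.109 g/mol.
Each formula unit contains 0.56 Mg, equivalent to 0.56/1 = 0.5600 mol MgO.
M(MgO) = 1×24.305 + 1×15.999 = 40.304 g/mol.
Mass of MgO per formula unit = 0.5600 × 40.304 = 22.570 g.
MgO wt% = 22.570 / 186.109 × 100 = 12.13%.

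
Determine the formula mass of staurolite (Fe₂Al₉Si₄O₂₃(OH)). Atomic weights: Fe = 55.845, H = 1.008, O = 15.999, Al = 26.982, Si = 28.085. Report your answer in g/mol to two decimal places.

M = 2·55.845 + 9·26.982 + 4·28.085 + 24·15.999 + 1·1.008

851.85 g/mol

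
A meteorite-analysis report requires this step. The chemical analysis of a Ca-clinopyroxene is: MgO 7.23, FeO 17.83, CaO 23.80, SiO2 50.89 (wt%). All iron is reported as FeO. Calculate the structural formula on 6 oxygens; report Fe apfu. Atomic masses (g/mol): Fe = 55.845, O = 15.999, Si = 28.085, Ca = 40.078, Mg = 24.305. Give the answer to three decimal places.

MgO (M=40.304): mol = 0.17939; Mg = 0.17939, O = 0.17939.
FeO (M=71.844): mol = 0.24818; Fe = 0.24818, O = 0.24818.
CaO (M=56.077): mol = 0.42442; Ca = 0.42442, O = 0.42442.
SiO2 (M=60.083): mol = 0.84699; Si = 0.84699, O = 1.69398.
ΣO = 2.54597; factor = 6/ΣO = 2.35667.
Fe apfu = 0.24818 × 2.35667 = 0.585.

0.585 Fe apfu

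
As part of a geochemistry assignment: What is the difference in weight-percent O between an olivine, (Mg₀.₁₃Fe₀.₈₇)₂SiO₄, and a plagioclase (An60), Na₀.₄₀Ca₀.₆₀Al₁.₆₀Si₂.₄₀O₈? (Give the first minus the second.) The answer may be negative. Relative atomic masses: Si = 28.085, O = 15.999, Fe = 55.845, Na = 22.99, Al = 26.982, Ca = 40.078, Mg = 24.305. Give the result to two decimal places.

-14.37 percentage points

O in (Mg₀.₁₃Fe₀.₈₇)₂SiO₄: molar mass 195.571 g/mol; 4×15.999 = 63.996 g → 32.72 wt%.
O in Na₀.₄₀Ca₀.₆₀Al₁.₆₀Si₂.₄₀O₈: molar mass 271.810 g/mol; 8×15.999 = 127.992 g → 47.09 wt%.
Difference = 32.72 − 47.09 = -14.37 percentage points.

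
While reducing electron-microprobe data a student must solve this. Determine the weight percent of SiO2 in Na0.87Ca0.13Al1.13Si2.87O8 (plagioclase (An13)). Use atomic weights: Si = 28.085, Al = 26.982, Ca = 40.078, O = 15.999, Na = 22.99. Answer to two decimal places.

Molar mass of Na0.87Ca0.13Al1.13Si2.87O8 = 0.87·22.99 + 0.13·40.078 + 1.13·26.982 + 2.87·28.085 + 8·15.999 = 264.297 g/mol.
Each formula unit contains 2.87 Si, equivalent to 2.87/1 = 2.8700 mol SiO2.
M(SiO2) = 1×28.085 + 2×15.999 = 60.083 g/mol.
Mass of SiO2 per formula unit = 2.8700 × 60.083 = 172.438 g.
SiO2 wt% = 172.438 / 264.297 × 100 = 65.24%.

65.24 wt%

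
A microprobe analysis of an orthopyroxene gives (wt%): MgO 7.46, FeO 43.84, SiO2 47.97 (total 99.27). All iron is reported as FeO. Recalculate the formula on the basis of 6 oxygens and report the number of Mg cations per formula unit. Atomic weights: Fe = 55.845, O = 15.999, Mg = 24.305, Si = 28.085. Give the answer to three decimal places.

0.464 Mg apfu

7.46 wt% MgO ÷ 40.304 g/mol = 0.18509 mol, giving 0.18509 Mg and 0.18509 O.
43.84 wt% FeO ÷ 71.844 g/mol = 0.61021 mol, giving 0.61021 Fe and 0.61021 O.
47.97 wt% SiO2 ÷ 60.083 g/mol = 0.79840 mol, giving 0.79840 Si and 1.59680 O.
Oxygen sums to 2.39210; scaling by 6/2.39210 = 2.50826 puts the formula on 6 O.
Mg: 0.18509 × 2.50826 = 0.464 atoms per formula unit.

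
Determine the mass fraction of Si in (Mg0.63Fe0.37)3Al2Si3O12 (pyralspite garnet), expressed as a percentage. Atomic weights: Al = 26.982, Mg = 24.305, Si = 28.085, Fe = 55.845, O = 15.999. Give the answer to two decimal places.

19.23 wt%

Molar mass of (Mg0.63Fe0.37)3Al2Si3O12: 1.89×24.305 + 1.11×55.845 + 2×26.982 + 3×28.085 + 12×15.999 = 438.131 g/mol.
Mass of Si per formula unit: 3 × 28.085 = 84.255 g.
Weight fraction Si = 84.255 / 438.131 = 0.1923.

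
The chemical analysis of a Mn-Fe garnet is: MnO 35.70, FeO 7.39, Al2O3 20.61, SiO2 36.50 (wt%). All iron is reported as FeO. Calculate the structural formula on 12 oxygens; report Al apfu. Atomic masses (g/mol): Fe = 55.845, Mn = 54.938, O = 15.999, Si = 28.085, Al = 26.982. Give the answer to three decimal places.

MnO (M=70.937): mol = 0.50326; Mn = 0.50326, O = 0.50326.
FeO (M=71.844): mol = 0.10286; Fe = 0.10286, O = 0.10286.
Al2O3 (M=101.961): mol = 0.20214; Al = 0.40428, O = 0.60642.
SiO2 (M=60.083): mol = 0.60749; Si = 0.60749, O = 1.21498.
ΣO = 2.42752; factor = 12/ΣO = 4.94332.
Al apfu = 0.40428 × 4.94332 = 1.998.

1.998 Al apfu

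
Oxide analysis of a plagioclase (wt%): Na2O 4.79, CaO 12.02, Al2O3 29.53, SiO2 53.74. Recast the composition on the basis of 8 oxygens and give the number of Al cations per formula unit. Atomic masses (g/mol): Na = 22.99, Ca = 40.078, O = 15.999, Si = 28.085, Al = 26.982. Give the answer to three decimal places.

1.571 Al apfu

4.79 wt% Na2O ÷ 61.979 g/mol = 0.07728 mol, giving 0.15456 Na and 0.07728 O.
12.02 wt% CaO ÷ 56.077 g/mol = 0.21435 mol, giving 0.21435 Ca and 0.21435 O.
29.53 wt% Al2O3 ÷ 101.961 g/mol = 0.28962 mol, giving 0.57924 Al and 0.86886 O.
53.74 wt% SiO2 ÷ 60.083 g/mol = 0.89443 mol, giving 0.89443 Si and 1.78886 O.
Oxygen sums to 2.94935; scaling by 8/2.94935 = 2.71246 puts the formula on 8 O.
Al: 0.57924 × 2.71246 = 1.571 atoms per formula unit.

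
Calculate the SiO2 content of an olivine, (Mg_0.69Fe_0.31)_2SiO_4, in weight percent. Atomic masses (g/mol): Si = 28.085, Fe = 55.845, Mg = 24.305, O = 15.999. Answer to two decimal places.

37.49 wt%

Molar mass of (Mg_0.69Fe_0.31)_2SiO_4 = 1.38×24.305 + 0.62×55.845 + 1×28.085 + 4×15.999 = 160.246 g/mol.
Each formula unit contains 1 Si, equivalent to 1/1 = 1.0000 mol SiO2.
M(SiO2) = 1×28.085 + 2×15.999 = 60.083 g/mol.
Mass of SiO2 per formula unit = 1.0000 × 60.083 = 60.083 g.
SiO2 wt% = 60.083 / 160.246 × 100 = 37.49%.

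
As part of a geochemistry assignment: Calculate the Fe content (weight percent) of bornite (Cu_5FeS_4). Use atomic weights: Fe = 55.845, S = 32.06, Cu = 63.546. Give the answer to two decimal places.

Formula mass = 5·63.546 + 1·55.845 + 4·32.06 = 501.815 g/mol, of which 55.845 g is Fe.
So Fe makes up 55.845/501.815 = 0.1113 of the mass, i.e. 11.13%.

11.13 weight percent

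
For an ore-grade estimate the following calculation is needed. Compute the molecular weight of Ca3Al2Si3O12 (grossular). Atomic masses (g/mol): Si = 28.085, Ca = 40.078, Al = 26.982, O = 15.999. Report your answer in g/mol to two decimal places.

M = 3(40.078) + 2(26.982) + 3(28.085) + 12(15.999)

450.44 g/mol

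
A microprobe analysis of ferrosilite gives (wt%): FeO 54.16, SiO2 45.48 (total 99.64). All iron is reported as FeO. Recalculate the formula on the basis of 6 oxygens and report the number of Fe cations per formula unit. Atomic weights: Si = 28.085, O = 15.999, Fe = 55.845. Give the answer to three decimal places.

1.995 Fe apfu

54.16 wt% FeO ÷ 71.844 g/mol = 0.75386 mol, giving 0.75386 Fe and 0.75386 O.
45.48 wt% SiO2 ÷ 60.083 g/mol = 0.75695 mol, giving 0.75695 Si and 1.51390 O.
Oxygen sums to 2.26776; scaling by 6/2.26776 = 2.64578 puts the formula on 6 O.
Fe: 0.75386 × 2.64578 = 1.995 atoms per formula unit.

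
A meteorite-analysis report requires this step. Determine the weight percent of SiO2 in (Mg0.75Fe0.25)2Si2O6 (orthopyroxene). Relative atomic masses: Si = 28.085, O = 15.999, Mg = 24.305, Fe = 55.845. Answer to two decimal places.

55.49 wt%

Molar mass of (Mg0.75Fe0.25)2Si2O6 = 1.50·24.305 + 0.50·55.845 + 2·28.085 + 6·15.999 = 216.544 g/mol.
Each formula unit contains 2 Si, equivalent to 2/1 = 2.0000 mol SiO2.
M(SiO2) = 1×28.085 + 2×15.999 = 60.083 g/mol.
Mass of SiO2 per formula unit = 2.0000 × 60.083 = 120.166 g.
SiO2 wt% = 120.166 / 216.544 × 100 = 55.49%.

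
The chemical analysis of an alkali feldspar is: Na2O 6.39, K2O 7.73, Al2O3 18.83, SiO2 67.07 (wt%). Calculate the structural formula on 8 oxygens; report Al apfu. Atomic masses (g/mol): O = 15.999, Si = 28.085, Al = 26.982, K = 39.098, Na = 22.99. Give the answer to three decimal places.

Na2O (M=61.979): mol = 0.10310; Na = 0.20620, O = 0.10310.
K2O (M=94.195): mol = 0.08206; K = 0.16412, O = 0.08206.
Al2O3 (M=101.961): mol = 0.18468; Al = 0.36936, O = 0.55404.
SiO2 (M=60.083): mol = 1.11629; Si = 1.11629, O = 2.23258.
ΣO = 2.97178; factor = 8/ΣO = 2.69199.
Al apfu = 0.36936 × 2.69199 = 0.994.

0.994 Al apfu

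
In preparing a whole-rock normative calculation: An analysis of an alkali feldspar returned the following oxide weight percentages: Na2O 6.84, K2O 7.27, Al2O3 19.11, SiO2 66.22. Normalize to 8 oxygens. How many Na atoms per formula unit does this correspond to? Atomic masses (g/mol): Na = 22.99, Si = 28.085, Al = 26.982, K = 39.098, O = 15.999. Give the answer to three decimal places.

0.598 Na apfu

6.84 wt% Na2O ÷ 61.979 g/mol = 0.11036 mol, giving 0.22072 Na and 0.11036 O.
7.27 wt% K2O ÷ 94.195 g/mol = 0.07718 mol, giving 0.15436 K and 0.07718 O.
19.11 wt% Al2O3 ÷ 101.961 g/mol = 0.18742 mol, giving 0.37484 Al and 0.56226 O.
66.22 wt% SiO2 ÷ 60.083 g/mol = 1.10214 mol, giving 1.10214 Si and 2.20428 O.
Oxygen sums to 2.95408; scaling by 8/2.95408 = 2.70812 puts the formula on 8 O.
Na: 0.22072 × 2.70812 = 0.598 atoms per formula unit.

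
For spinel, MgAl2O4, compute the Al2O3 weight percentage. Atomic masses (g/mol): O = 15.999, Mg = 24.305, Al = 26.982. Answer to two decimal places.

Formula mass = 142.265 g/mol.
2 Al → 1.0000 mol Al2O3 per formula unit; M(Al2O3) = 101.961, so Al2O3 mass = 101.961 g.
101.961/142.265 × 100 = 71.67 wt%.

71.67 wt%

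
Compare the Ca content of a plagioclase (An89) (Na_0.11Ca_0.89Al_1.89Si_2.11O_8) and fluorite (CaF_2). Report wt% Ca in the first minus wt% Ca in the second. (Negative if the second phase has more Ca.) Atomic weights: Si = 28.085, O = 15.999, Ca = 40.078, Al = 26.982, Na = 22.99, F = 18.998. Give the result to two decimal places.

First mineral: 35.669 g Ca in 276.446 g formula = 12.90 wt% Ca.
Second mineral: 40.078 g Ca in 78.074 g formula = 51.33 wt% Ca.
12.90% − 51.33% gives a difference of -38.43 percentage points.

-38.43 percentage points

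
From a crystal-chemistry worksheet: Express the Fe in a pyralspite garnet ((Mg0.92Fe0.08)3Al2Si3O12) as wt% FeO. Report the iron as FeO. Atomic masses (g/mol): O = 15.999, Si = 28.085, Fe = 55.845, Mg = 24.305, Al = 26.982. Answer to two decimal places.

Formula mass = 410.692 g/mol.
0.24 Fe → 0.2400 mol FeO per formula unit; M(FeO) = 71.844, so FeO mass = 17.243 g.
17.243/410.692 × 100 = 4.20 wt%.

4.20 wt%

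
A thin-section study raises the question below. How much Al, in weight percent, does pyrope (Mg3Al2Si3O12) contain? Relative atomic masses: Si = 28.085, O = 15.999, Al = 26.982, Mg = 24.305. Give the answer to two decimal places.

M(Mg3Al2Si3O12) = 403.122 g/mol.
Al contributes 2 × 26.982 = 53.964 g per mole.
53.964/403.122 = 0.1339 → 13.39%.

13.39 weight percent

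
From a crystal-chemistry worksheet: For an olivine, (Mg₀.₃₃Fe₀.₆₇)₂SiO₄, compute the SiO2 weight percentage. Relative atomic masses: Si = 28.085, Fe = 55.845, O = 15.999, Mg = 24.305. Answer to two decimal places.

M((Mg₀.₃₃Fe₀.₆₇)₂SiO₄) = 182.955 g/mol; M(SiO2) = 60.083 g/mol.
Moles SiO2 per formula unit = 1 Si ÷ 1 = 1.0000.
SiO2 fraction = (1.0000 × 60.083) / 182.955 = 60.083/182.955 = 0.3284.

32.84 wt%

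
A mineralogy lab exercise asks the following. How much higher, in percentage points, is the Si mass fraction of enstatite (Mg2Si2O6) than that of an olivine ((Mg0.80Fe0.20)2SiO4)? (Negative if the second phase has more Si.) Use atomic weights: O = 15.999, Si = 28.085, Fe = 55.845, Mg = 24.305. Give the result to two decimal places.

M(Mg2Si2O6) = 200.774 g/mol, so wt% Si = 56.170/200.774 × 100 = 27.98%.
M((Mg0.80Fe0.20)2SiO4) = 153.307 g/mol, so wt% Si = 28.085/153.307 × 100 = 18.32%.
27.98 − 18.32 = 9.66 pp.

9.66 percentage points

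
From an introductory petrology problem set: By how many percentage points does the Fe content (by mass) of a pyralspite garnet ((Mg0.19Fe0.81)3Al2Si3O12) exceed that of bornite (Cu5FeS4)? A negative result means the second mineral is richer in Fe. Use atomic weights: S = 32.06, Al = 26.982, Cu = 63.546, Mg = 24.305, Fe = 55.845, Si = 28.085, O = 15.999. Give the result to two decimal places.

17.16 percentage points

First mineral: 135.703 g Fe in 479.764 g formula = 28.29 wt% Fe.
Second mineral: 55.845 g Fe in 501.815 g formula = 11.13 wt% Fe.
28.29% − 11.13% gives a difference of 17.16 percentage points.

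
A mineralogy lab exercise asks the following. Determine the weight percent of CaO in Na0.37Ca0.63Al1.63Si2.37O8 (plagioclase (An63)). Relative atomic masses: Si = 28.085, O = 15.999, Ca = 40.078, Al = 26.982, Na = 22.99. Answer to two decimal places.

Molar mass of Na0.37Ca0.63Al1.63Si2.37O8 = 0.37×22.99 + 0.63×40.078 + 1.63×26.982 + 2.37×28.085 + 8×15.999 = 272.290 g/mol.
Each formula unit contains 0.63 Ca, equivalent to 0.63/1 = 0.6300 mol CaO.
M(CaO) = 1×40.078 + 1×15.999 = 56.077 g/mol.
Mass of CaO per formula unit = 0.6300 × 56.077 = 35.329 g.
CaO wt% = 35.329 / 272.290 × 100 = 12.97%.

12.97 wt%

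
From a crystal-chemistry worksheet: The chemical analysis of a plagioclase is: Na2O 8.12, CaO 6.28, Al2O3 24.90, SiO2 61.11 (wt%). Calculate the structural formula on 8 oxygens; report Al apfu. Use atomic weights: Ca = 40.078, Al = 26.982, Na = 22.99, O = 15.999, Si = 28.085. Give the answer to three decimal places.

1.298 Al apfu

8.12 wt% Na2O ÷ 61.979 g/mol = 0.13101 mol, giving 0.26202 Na and 0.13101 O.
6.28 wt% CaO ÷ 56.077 g/mol = 0.11199 mol, giving 0.11199 Ca and 0.11199 O.
24.90 wt% Al2O3 ÷ 101.961 g/mol = 0.24421 mol, giving 0.48842 Al and 0.73263 O.
61.11 wt% SiO2 ÷ 60.083 g/mol = 1.01709 mol, giving 1.01709 Si and 2.03418 O.
Oxygen sums to 3.00981; scaling by 8/3.00981 = 2.65798 puts the formula on 8 O.
Al: 0.48842 × 2.65798 = 1.298 atoms per formula unit.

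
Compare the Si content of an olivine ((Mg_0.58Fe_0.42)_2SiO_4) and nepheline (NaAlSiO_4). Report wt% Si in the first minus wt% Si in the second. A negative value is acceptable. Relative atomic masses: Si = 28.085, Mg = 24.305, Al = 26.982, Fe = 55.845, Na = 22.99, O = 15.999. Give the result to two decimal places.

Si in (Mg_0.58Fe_0.42)_2SiO_4: molar mass 167.185 g/mol; 1×28.085 = 28.085 g → 16.80 wt%.
Si in NaAlSiO_4: molar mass 142.053 g/mol; 1×28.085 = 28.085 g → 19.77 wt%.
Difference = 16.80 − 19.77 = -2.97 percentage points.

-2.97 percentage points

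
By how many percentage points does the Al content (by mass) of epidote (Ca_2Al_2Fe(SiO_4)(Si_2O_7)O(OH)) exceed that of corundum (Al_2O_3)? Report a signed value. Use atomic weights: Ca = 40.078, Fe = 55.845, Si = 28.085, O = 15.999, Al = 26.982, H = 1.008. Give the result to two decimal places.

First mineral: 53.964 g Al in 483.215 g formula = 11.17 wt% Al.
Second mineral: 53.964 g Al in 101.961 g formula = 52.93 wt% Al.
11.17% − 52.93% gives a difference of -41.76 percentage points.

-41.76 percentage points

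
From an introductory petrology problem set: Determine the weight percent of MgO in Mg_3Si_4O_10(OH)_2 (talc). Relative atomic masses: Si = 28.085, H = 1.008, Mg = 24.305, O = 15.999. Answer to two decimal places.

31.88 wt%

Formula mass = 379.259 g/mol.
3 Mg → 3.0000 mol MgO per formula unit; M(MgO) = 40.304, so MgO mass = 120.912 g.
120.912/379.259 × 100 = 31.88 wt%.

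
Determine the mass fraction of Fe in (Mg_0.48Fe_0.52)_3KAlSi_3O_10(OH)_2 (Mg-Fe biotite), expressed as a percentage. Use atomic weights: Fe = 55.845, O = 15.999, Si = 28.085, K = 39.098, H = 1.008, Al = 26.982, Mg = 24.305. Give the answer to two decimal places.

18.68 wt%

M((Mg_0.48Fe_0.52)_3KAlSi_3O_10(OH)_2) = 466.456 g/mol.
Fe contributes 1.56 × 55.845 = 87.118 g per mole.
87.118/466.456 = 0.1868 → 18.68%.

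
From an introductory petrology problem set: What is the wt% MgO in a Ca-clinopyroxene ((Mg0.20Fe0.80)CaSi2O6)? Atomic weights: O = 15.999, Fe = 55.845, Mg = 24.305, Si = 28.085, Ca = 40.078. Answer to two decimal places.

Molar mass of (Mg0.20Fe0.80)CaSi2O6 = 0.20·24.305 + 0.80·55.845 + 1·40.078 + 2·28.085 + 6·15.999 = 241.779 g/mol.
Each formula unit contains 0.20 Mg, equivalent to 0.20/1 = 0.2000 mol MgO.
M(MgO) = 1×24.305 + 1×15.999 = 40.304 g/mol.
Mass of MgO per formula unit = 0.2000 × 40.304 = 8.061 g.
MgO wt% = 8.061 / 241.779 × 100 = 3.33%.

3.33 wt%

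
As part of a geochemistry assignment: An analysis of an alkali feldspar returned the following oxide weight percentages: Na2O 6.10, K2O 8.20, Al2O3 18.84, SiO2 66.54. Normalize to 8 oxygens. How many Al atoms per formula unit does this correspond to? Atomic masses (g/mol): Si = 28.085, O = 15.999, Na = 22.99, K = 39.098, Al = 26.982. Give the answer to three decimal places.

Na2O: 6.10/61.979 = 0.09842 mol → 0.19684 mol Na, 0.09842 mol O.
K2O: 8.20/94.195 = 0.08705 mol → 0.17410 mol K, 0.08705 mol O.
Al2O3: 18.84/101.961 = 0.18478 mol → 0.36956 mol Al, 0.55434 mol O.
SiO2: 66.54/60.083 = 1.10747 mol → 1.10747 mol Si, 2.21494 mol O.
Total oxygen = 2.95475 mol. Normalization factor = 8/2.95475 = 2.70750.
Al per 8 O = 0.36956 × 2.70750 = 1.001.

1.001 Al apfu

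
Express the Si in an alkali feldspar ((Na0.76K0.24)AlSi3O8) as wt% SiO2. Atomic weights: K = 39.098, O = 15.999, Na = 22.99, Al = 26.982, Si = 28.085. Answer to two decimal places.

M((Na0.76K0.24)AlSi3O8) = 266.085 g/mol; M(SiO2) = 60.083 g/mol.
Moles SiO2 per formula unit = 3 Si ÷ 1 = 3.0000.
SiO2 fraction = (3.0000 × 60.083) / 266.085 = 180.249/266.085 = 0.6774.

67.74 wt%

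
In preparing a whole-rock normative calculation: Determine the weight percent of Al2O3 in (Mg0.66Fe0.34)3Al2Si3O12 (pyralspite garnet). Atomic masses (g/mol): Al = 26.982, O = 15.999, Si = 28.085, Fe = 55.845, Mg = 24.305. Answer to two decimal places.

M((Mg0.66Fe0.34)3Al2Si3O12) = 435.293 g/mol; M(Al2O3) = 101.961 g/mol.
Moles Al2O3 per formula unit = 2 Al ÷ 2 = 1.0000.
Al2O3 fraction = (1.0000 × 101.961) / 435.293 = 101.961/435.293 = 0.2342.

23.42 wt%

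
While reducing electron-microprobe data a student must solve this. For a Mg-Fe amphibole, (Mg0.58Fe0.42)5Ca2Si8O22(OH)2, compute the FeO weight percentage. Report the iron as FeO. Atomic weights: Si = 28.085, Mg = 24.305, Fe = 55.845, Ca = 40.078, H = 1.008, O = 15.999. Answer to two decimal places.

Molar mass of (Mg0.58Fe0.42)5Ca2Si8O22(OH)2 = 2.90·24.305 + 2.10·55.845 + 2·40.078 + 8·28.085 + 24·15.999 + 2·1.008 = 878.587 g/mol.
Each formula unit contains 2.10 Fe, equivalent to 2.10/1 = 2.1000 mol FeO.
M(FeO) = 1×55.845 + 1×15.999 = 71.844 g/mol.
Mass of FeO per formula unit = 2.1000 × 71.844 = 150.872 g.
FeO wt% = 150.872 / 878.587 × 100 = 17.17%.

17.17 wt%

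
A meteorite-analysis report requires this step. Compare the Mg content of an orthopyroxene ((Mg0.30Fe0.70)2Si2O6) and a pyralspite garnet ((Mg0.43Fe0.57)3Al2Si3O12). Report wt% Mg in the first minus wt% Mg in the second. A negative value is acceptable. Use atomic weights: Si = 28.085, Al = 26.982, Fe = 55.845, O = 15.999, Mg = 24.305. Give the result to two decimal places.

M((Mg0.30Fe0.70)2Si2O6) = 244.930 g/mol, so wt% Mg = 14.583/244.930 × 100 = 5.95%.
M((Mg0.43Fe0.57)3Al2Si3O12) = 457.055 g/mol, so wt% Mg = 31.353/457.055 × 100 = 6.86%.
5.95 − 6.86 = -0.91 pp.

-0.91 percentage points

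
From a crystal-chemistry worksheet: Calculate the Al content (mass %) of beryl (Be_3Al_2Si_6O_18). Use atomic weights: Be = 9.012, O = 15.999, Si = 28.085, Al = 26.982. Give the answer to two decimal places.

10.04 mass %

Formula mass = 3*9.012 + 2*26.982 + 6*28.085 + 18*15.999 = 537.492 g/mol, of which 53.964 g is Al.
So Al makes up 53.964/537.492 = 0.1004 of the mass, i.e. 10.04%.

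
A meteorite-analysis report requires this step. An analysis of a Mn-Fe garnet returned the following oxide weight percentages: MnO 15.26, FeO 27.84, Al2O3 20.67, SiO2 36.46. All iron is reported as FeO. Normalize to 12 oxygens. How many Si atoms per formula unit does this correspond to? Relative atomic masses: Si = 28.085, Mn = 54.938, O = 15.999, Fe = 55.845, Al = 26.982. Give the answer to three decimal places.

MnO: 15.26/70.937 = 0.21512 mol → 0.21512 mol Mn, 0.21512 mol O.
FeO: 27.84/71.844 = 0.38751 mol → 0.38751 mol Fe, 0.38751 mol O.
Al2O3: 20.67/101.961 = 0.20272 mol → 0.40544 mol Al, 0.60816 mol O.
SiO2: 36.46/60.083 = 0.60683 mol → 0.60683 mol Si, 1.21366 mol O.
Total oxygen = 2.42445 mol. Normalization factor = 12/2.42445 = 4.94958.
Si per 12 O = 0.60683 × 4.94958 = 3.004.

3.004 Si apfu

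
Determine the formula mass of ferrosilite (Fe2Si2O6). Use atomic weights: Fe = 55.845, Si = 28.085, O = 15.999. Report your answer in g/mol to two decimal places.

263.85 g/mol

The formula mass is the sum 2·55.845 + 2·28.085 + 6·15.999.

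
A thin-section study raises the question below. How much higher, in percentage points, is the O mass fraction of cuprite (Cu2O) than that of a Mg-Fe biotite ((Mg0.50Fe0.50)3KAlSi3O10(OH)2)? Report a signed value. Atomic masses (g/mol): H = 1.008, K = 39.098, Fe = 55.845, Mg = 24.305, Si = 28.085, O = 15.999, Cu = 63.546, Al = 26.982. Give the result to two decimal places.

-30.15 percentage points

First mineral: 15.999 g O in 143.091 g formula = 11.18 wt% O.
Second mineral: 191.988 g O in 464.564 g formula = 41.33 wt% O.
11.18% − 41.33% gives a difference of -30.15 percentage points.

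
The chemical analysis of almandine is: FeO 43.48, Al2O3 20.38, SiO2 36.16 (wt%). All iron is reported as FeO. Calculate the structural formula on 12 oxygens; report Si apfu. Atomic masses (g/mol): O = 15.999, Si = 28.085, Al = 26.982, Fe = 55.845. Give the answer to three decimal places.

2.999 Si apfu

FeO: 43.48/71.844 = 0.60520 mol → 0.60520 mol Fe, 0.60520 mol O.
Al2O3: 20.38/101.961 = 0.19988 mol → 0.39976 mol Al, 0.59964 mol O.
SiO2: 36.16/60.083 = 0.60183 mol → 0.60183 mol Si, 1.20366 mol O.
Total oxygen = 2.40850 mol. Normalization factor = 12/2.40850 = 4.98235.
Si per 12 O = 0.60183 × 4.98235 = 2.999.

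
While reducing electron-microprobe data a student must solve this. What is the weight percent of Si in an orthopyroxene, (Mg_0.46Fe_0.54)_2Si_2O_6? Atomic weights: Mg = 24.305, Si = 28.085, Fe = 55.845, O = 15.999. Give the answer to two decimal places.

Formula mass = 0.92×24.305 + 1.08×55.845 + 2×28.085 + 6×15.999 = 234.837 g/mol, of which 56.170 g is Si.
So Si makes up 56.170/234.837 = 0.2392 of the mass, i.e. 23.92%.

23.92 wt%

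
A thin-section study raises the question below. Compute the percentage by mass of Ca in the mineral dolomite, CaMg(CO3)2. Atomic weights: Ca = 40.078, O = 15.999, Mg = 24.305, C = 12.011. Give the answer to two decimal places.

21.73 wt%

Formula mass = 1×40.078 + 1×24.305 + 2×12.011 + 6×15.999 = 184.399 g/mol, of which 40.078 g is Ca.
So Ca makes up 40.078/184.399 = 0.2173 of the mass, i.e. 21.73%.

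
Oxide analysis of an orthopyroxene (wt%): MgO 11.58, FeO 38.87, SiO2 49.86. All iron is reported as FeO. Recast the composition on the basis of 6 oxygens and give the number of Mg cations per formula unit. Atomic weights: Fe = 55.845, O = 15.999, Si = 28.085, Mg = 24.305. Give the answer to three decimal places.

0.693 Mg apfu

11.58 wt% MgO ÷ 40.304 g/mol = 0.28732 mol, giving 0.28732 Mg and 0.28732 O.
38.87 wt% FeO ÷ 71.844 g/mol = 0.54103 mol, giving 0.54103 Fe and 0.54103 O.
49.86 wt% SiO2 ÷ 60.083 g/mol = 0.82985 mol, giving 0.82985 Si and 1.65970 O.
Oxygen sums to 2.48805; scaling by 6/2.48805 = 2.41153 puts the formula on 6 O.
Mg: 0.28732 × 2.41153 = 0.693 atoms per formula unit.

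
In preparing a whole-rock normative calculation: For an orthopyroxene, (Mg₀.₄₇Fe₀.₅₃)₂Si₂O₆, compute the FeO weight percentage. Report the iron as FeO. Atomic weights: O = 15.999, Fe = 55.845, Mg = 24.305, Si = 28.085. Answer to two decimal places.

32.52 wt%

Molar mass of (Mg₀.₄₇Fe₀.₅₃)₂Si₂O₆ = 0.94×24.305 + 1.06×55.845 + 2×28.085 + 6×15.999 = 234.206 g/mol.
Each formula unit contains 1.06 Fe, equivalent to 1.06/1 = 1.0600 mol FeO.
M(FeO) = 1×55.845 + 1×15.999 = 71.844 g/mol.
Mass of FeO per formula unit = 1.0600 × 71.844 = 76.155 g.
FeO wt% = 76.155 / 234.206 × 100 = 32.52%.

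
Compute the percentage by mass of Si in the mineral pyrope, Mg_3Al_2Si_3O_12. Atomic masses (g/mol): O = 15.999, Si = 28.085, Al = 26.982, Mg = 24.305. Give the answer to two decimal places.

Molar mass of Mg_3Al_2Si_3O_12: 3*24.305 + 2*26.982 + 3*28.085 + 12*15.999 = 403.122 g/mol.
Mass of Si per formula unit: 3 × 28.085 = 84.255 g.
Weight fraction Si = 84.255 / 403.122 = 0.2090.

20.90 weight percent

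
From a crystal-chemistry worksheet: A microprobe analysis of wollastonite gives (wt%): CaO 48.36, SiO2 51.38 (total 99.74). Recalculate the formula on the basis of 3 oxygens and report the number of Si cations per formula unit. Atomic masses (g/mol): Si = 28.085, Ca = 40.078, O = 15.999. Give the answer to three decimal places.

CaO: 48.36/56.077 = 0.86239 mol → 0.86239 mol Ca, 0.86239 mol O.
SiO2: 51.38/60.083 = 0.85515 mol → 0.85515 mol Si, 1.71030 mol O.
Total oxygen = 2.57269 mol. Normalization factor = 3/2.57269 = 1.16609.
Si per 3 O = 0.85515 × 1.16609 = 0.997.

0.997 Si apfu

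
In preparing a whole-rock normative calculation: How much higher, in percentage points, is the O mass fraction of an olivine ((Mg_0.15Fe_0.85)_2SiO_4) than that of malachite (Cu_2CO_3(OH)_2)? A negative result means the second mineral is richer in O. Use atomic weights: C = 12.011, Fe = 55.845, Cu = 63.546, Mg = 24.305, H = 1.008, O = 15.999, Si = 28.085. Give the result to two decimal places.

-3.24 percentage points

O in (Mg_0.15Fe_0.85)_2SiO_4: molar mass 194.309 g/mol; 4×15.999 = 63.996 g → 32.94 wt%.
O in Cu_2CO_3(OH)_2: molar mass 221.114 g/mol; 5×15.999 = 79.995 g → 36.18 wt%.
Difference = 32.94 − 36.18 = -3.24 percentage points.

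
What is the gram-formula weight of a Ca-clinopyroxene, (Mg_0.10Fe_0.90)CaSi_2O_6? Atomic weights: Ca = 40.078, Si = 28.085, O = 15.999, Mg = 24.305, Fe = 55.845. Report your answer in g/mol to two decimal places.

244.93 g/mol

The formula mass is the sum 0.10×24.305 + 0.90×55.845 + 1×40.078 + 2×28.085 + 6×15.999.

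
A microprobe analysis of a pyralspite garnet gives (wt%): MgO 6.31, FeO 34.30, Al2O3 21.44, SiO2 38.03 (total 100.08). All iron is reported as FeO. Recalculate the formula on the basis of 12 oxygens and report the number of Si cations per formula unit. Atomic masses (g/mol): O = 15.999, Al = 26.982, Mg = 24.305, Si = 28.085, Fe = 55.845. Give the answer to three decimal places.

MgO: 6.31/40.304 = 0.15656 mol → 0.15656 mol Mg, 0.15656 mol O.
FeO: 34.30/71.844 = 0.47742 mol → 0.47742 mol Fe, 0.47742 mol O.
Al2O3: 21.44/101.961 = 0.21028 mol → 0.42056 mol Al, 0.63084 mol O.
SiO2: 38.03/60.083 = 0.63296 mol → 0.63296 mol Si, 1.26592 mol O.
Total oxygen = 2.53074 mol. Normalization factor = 12/2.53074 = 4.74170.
Si per 12 O = 0.63296 × 4.74170 = 3.001.

3.001 Si apfu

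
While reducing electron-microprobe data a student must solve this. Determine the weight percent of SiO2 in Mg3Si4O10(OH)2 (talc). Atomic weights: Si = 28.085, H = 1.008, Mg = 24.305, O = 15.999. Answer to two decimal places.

Molar mass of Mg3Si4O10(OH)2 = 3×24.305 + 4×28.085 + 12×15.999 + 2×1.008 = 379.259 g/mol.
Each formula unit contains 4 Si, equivalent to 4/1 = 4.0000 mol SiO2.
M(SiO2) = 1×28.085 + 2×15.999 = 60.083 g/mol.
Mass of SiO2 per formula unit = 4.0000 × 60.083 = 240.332 g.
SiO2 wt% = 240.332 / 379.259 × 100 = 63.37%.

63.37 wt%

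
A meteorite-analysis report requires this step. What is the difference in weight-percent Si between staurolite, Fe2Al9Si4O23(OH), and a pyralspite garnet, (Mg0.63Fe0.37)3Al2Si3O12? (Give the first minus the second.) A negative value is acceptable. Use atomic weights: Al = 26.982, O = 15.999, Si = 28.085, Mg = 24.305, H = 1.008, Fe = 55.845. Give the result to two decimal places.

Si in Fe2Al9Si4O23(OH): molar mass 851.852 g/mol; 4×28.085 = 112.340 g → 13.19 wt%.
Si in (Mg0.63Fe0.37)3Al2Si3O12: molar mass 438.131 g/mol; 3×28.085 = 84.255 g → 19.23 wt%.
Difference = 13.19 − 19.23 = -6.04 percentage points.

-6.04 percentage points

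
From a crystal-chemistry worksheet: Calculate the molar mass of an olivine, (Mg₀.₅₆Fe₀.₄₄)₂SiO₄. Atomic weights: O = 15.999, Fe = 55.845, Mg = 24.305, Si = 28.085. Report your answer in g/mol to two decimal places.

168.45 g/mol

M = 1.12*24.305 + 0.88*55.845 + 1*28.085 + 4*15.999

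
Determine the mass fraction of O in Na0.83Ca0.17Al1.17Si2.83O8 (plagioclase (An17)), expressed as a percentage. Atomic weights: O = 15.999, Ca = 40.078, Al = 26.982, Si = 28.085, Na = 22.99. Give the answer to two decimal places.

M(Na0.83Ca0.17Al1.17Si2.83O8) = 264.936 g/mol.
O contributes 8 × 15.999 = 127.992 g per mole.
127.992/264.936 = 0.4831 → 48.31%.

48.31 mass %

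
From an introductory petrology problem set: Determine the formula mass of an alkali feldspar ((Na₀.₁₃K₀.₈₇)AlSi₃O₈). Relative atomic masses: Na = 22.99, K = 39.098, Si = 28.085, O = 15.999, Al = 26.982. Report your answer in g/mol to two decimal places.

M = 0.13*22.99 + 0.87*39.098 + 1*26.982 + 3*28.085 + 8*15.999

276.23 g/mol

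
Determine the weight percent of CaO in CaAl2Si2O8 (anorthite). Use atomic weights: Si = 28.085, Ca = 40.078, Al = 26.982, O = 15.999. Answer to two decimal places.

20.16 wt%

M(CaAl2Si2O8) = 278.204 g/mol; M(CaO) = 56.077 g/mol.
Moles CaO per formula unit = 1 Ca ÷ 1 = 1.0000.
CaO fraction = (1.0000 × 56.077) / 278.204 = 56.077/278.204 = 0.2016.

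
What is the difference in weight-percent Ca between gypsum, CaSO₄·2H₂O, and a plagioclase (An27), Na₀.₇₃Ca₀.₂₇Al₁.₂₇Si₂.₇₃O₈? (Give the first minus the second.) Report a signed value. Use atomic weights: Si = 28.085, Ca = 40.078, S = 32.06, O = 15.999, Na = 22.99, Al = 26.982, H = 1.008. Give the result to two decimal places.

M(CaSO₄·2H₂O) = 172.164 g/mol, so wt% Ca = 40.078/172.164 × 100 = 23.28%.
M(Na₀.₇₃Ca₀.₂₇Al₁.₂₇Si₂.₇₃O₈) = 266.535 g/mol, so wt% Ca = 10.821/266.535 × 100 = 4.06%.
23.28 − 4.06 = 19.22 pp.

19.22 percentage points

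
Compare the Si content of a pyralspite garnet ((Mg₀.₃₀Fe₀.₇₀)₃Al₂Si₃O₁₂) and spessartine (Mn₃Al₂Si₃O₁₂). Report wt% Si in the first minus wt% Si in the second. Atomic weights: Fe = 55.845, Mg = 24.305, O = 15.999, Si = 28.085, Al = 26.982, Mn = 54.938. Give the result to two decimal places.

M((Mg₀.₃₀Fe₀.₇₀)₃Al₂Si₃O₁₂) = 469.356 g/mol, so wt% Si = 84.255/469.356 × 100 = 17.95%.
M(Mn₃Al₂Si₃O₁₂) = 495.021 g/mol, so wt% Si = 84.255/495.021 × 100 = 17.02%.
17.95 − 17.02 = 0.93 pp.

0.93 percentage points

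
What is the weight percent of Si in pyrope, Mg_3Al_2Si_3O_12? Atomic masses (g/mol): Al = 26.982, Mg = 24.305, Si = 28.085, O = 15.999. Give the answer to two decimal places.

20.90 wt%

Formula mass = 3*24.305 + 2*26.982 + 3*28.085 + 12*15.999 = 403.122 g/mol, of which 84.255 g is Si.
So Si makes up 84.255/403.122 = 0.2090 of the mass, i.e. 20.90%.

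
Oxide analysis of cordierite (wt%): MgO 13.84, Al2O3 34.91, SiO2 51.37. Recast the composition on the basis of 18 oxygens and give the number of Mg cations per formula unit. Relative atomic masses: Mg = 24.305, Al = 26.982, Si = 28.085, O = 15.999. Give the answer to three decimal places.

2.006 Mg apfu

13.84 wt% MgO ÷ 40.304 g/mol = 0.34339 mol, giving 0.34339 Mg and 0.34339 O.
34.91 wt% Al2O3 ÷ 101.961 g/mol = 0.34239 mol, giving 0.68478 Al and 1.02717 O.
51.37 wt% SiO2 ÷ 60.083 g/mol = 0.85498 mol, giving 0.85498 Si and 1.70996 O.
Oxygen sums to 3.08052; scaling by 18/3.08052 = 5.84317 puts the formula on 18 O.
Mg: 0.34339 × 5.84317 = 2.006 atoms per formula unit.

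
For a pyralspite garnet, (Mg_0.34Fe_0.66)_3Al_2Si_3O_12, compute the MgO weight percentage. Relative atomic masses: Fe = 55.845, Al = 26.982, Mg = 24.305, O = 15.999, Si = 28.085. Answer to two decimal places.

Formula mass = 465.571 g/mol.
1.02 Mg → 1.0200 mol MgO per formula unit; M(MgO) = 40.304, so MgO mass = 41.110 g.
41.110/465.571 × 100 = 8.83 wt%.

8.83 wt%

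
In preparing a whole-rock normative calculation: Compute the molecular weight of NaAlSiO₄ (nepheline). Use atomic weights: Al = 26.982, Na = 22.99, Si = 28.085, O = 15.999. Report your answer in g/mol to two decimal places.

The formula mass is the sum 1·22.99 + 1·26.982 + 1·28.085 + 4·15.999.

142.05 g/mol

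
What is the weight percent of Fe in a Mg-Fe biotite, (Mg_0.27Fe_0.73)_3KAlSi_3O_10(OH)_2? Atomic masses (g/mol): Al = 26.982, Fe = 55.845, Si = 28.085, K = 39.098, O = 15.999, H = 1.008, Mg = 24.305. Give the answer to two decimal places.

M((Mg_0.27Fe_0.73)_3KAlSi_3O_10(OH)_2) = 486.327 g/mol.
Fe contributes 2.19 × 55.845 = 122.301 g per mole.
122.301/486.327 = 0.2515 → 25.15%.

25.15 weight percent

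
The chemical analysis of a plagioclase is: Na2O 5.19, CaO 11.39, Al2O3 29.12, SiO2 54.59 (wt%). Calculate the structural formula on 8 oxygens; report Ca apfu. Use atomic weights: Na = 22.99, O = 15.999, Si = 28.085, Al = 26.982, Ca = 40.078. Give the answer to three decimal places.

0.549 Ca apfu

Na2O: 5.19/61.979 = 0.08374 mol → 0.16748 mol Na, 0.08374 mol O.
CaO: 11.39/56.077 = 0.20311 mol → 0.20311 mol Ca, 0.20311 mol O.
Al2O3: 29.12/101.961 = 0.28560 mol → 0.57120 mol Al, 0.85680 mol O.
SiO2: 54.59/60.083 = 0.90858 mol → 0.90858 mol Si, 1.81716 mol O.
Total oxygen = 2.96081 mol. Normalization factor = 8/2.96081 = 2.70196.
Ca per 8 O = 0.20311 × 2.70196 = 0.549.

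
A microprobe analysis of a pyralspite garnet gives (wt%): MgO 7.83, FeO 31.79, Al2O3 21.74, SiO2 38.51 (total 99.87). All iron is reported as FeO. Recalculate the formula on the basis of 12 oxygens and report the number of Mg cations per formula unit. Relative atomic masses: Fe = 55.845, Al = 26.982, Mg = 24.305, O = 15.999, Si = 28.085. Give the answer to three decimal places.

0.911 Mg apfu

MgO: 7.83/40.304 = 0.19427 mol → 0.19427 mol Mg, 0.19427 mol O.
FeO: 31.79/71.844 = 0.44249 mol → 0.44249 mol Fe, 0.44249 mol O.
Al2O3: 21.74/101.961 = 0.21322 mol → 0.42644 mol Al, 0.63966 mol O.
SiO2: 38.51/60.083 = 0.64095 mol → 0.64095 mol Si, 1.28190 mol O.
Total oxygen = 2.55832 mol. Normalization factor = 12/2.55832 = 4.69058.
Mg per 12 O = 0.19427 × 4.69058 = 0.911.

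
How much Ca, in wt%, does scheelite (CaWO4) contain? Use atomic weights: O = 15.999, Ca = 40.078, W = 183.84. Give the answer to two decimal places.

13.92 wt%

Molar mass of CaWO4: 1*40.078 + 1*183.84 + 4*15.999 = 287.914 g/mol.
Mass of Ca per formula unit: 1 × 40.078 = 40.078 g.
Weight fraction Ca = 40.078 / 287.914 = 0.1392.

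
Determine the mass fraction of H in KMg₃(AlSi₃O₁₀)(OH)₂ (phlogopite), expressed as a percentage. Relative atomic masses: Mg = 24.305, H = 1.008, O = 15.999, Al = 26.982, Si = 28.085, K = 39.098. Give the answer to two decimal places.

0.48 mass %

Formula mass = 1*39.098 + 3*24.305 + 1*26.982 + 3*28.085 + 12*15.999 + 2*1.008 = 417.254 g/mol, of which 2.016 g is H.
So H makes up 2.016/417.254 = 0.0048 of the mass, i.e. 0.48%.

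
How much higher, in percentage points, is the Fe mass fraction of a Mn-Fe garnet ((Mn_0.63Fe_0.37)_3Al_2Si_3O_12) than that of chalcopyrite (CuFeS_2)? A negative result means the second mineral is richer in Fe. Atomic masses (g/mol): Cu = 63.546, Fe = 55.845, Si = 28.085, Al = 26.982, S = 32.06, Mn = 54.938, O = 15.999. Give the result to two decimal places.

-17.93 percentage points

M((Mn_0.63Fe_0.37)_3Al_2Si_3O_12) = 496.028 g/mol, so wt% Fe = 61.988/496.028 × 100 = 12.50%.
M(CuFeS_2) = 183.511 g/mol, so wt% Fe = 55.845/183.511 × 100 = 30.43%.
12.50 − 30.43 = -17.93 pp.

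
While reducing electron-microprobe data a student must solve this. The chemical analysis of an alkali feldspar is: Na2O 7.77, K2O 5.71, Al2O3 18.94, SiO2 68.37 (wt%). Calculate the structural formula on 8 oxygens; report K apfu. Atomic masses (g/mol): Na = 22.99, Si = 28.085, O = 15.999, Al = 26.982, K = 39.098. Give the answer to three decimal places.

7.77 wt% Na2O ÷ 61.979 g/mol = 0.12537 mol, giving 0.25074 Na and 0.12537 O.
5.71 wt% K2O ÷ 94.195 g/mol = 0.06062 mol, giving 0.12124 K and 0.06062 O.
18.94 wt% Al2O3 ÷ 101.961 g/mol = 0.18576 mol, giving 0.37152 Al and 0.55728 O.
68.37 wt% SiO2 ÷ 60.083 g/mol = 1.13793 mol, giving 1.13793 Si and 2.27586 O.
Oxygen sums to 3.01913; scaling by 8/3.01913 = 2.64977 puts the formula on 8 O.
K: 0.12124 × 2.64977 = 0.321 atoms per formula unit.

0.321 K apfu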